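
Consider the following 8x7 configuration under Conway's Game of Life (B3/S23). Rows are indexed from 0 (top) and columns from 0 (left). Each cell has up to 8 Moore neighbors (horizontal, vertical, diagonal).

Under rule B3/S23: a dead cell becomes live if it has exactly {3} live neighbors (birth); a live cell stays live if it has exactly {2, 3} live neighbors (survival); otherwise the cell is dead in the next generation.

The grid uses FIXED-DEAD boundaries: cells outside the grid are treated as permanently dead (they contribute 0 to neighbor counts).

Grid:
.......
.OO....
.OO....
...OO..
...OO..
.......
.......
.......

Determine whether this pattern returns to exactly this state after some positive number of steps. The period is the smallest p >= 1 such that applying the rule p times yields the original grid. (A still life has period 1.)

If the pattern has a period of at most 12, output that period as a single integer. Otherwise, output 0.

Answer: 2

Derivation:
Simulating and comparing each generation to the original:
Gen 0 (original, given above): 8 live cells
Gen 1: 6 live cells, differs from original
Gen 2: 8 live cells, MATCHES original -> period = 2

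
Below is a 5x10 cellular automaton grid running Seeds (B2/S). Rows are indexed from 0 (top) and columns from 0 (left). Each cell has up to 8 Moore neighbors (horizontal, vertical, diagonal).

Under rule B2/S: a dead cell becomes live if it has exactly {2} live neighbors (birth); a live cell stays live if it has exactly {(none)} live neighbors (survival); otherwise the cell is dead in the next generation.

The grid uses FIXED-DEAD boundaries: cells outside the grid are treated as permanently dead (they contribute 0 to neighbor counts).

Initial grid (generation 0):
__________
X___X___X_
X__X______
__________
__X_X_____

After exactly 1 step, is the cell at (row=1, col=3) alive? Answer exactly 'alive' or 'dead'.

Answer: alive

Derivation:
Simulating step by step:
Generation 0 (given above): 7 live cells
Generation 1: 8 live cells
__________
_X_X______
_X__X_____
_XX_X_____
___X______

Cell (1,3) at generation 1: 1 -> alive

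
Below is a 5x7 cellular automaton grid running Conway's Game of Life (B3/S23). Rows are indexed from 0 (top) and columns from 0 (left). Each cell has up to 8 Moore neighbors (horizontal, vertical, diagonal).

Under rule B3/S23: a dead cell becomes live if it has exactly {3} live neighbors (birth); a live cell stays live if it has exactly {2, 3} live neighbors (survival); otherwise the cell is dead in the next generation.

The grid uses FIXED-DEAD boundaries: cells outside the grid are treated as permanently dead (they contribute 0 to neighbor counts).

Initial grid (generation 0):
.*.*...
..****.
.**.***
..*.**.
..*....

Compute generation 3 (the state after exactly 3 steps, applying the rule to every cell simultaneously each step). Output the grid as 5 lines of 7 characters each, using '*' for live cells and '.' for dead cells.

Simulating step by step:
Generation 0 (given above): 15 live cells
Generation 1: 8 live cells
...*...
......*
.*....*
..*.*.*
...*...
Generation 2: 5 live cells
.......
.......
......*
..**.*.
...*...
Generation 3: 6 live cells
(generation 3 grid is the final answer)

Answer: .......
.......
.......
..***..
..***..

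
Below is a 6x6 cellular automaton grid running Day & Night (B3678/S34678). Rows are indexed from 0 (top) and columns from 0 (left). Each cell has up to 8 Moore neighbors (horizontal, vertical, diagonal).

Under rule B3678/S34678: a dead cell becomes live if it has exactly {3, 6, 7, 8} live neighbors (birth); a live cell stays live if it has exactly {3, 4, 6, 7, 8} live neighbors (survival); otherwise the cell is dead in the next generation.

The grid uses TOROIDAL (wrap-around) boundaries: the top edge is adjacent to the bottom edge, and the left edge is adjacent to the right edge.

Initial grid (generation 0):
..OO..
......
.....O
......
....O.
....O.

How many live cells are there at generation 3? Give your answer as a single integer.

Answer: 0

Derivation:
Simulating step by step:
Generation 0 (given above): 5 live cells
Generation 1: 0 live cells
......
......
......
......
......
......
Generation 2: 0 live cells
......
......
......
......
......
......
Generation 3: 0 live cells
......
......
......
......
......
......
Population at generation 3: 0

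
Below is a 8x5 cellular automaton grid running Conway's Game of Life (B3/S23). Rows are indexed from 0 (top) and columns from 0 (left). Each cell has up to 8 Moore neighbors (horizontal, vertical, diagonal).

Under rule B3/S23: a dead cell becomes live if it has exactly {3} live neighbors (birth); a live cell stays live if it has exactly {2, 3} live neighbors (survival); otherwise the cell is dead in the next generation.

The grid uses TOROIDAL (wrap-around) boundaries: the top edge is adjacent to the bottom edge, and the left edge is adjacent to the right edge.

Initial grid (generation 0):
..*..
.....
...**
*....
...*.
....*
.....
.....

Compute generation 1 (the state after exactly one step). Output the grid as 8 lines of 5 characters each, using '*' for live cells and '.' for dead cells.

Simulating step by step:
Generation 0 (given above): 6 live cells
Generation 1: 4 live cells
(generation 1 grid is the final answer)

Answer: .....
...*.
....*
...*.
....*
.....
.....
.....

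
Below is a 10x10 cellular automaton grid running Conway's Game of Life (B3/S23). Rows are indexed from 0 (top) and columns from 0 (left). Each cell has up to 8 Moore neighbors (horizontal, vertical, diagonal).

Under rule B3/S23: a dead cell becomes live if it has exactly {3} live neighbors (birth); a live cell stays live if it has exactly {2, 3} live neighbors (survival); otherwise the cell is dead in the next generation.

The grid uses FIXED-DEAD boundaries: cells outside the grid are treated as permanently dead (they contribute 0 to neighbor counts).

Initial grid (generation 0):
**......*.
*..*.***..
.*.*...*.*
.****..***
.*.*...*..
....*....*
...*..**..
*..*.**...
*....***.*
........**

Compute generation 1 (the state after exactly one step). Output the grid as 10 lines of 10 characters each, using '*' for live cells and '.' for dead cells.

Simulating step by step:
Generation 0 (given above): 38 live cells
Generation 1: 39 live cells
(generation 1 grid is the final answer)

Answer: **....**..
*...*.**..
**...*...*
**..*.**.*
.*.....*.*
..***.***.
...*..**..
........*.
....**.*.*
......****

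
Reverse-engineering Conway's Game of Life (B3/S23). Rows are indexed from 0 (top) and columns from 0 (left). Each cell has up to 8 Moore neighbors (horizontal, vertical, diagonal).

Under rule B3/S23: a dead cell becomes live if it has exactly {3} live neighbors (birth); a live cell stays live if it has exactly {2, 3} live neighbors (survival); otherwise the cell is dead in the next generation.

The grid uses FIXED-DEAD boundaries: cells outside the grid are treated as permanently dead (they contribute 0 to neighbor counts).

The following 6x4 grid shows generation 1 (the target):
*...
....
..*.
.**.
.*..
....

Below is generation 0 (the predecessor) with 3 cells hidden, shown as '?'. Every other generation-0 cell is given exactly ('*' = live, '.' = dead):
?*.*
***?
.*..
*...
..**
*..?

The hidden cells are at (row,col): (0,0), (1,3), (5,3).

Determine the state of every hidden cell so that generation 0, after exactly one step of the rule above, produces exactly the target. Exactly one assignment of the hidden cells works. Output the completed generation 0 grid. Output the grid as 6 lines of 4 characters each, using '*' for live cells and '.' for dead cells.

Answer: **.*
***.
.*..
*...
..**
*...

Derivation:
Hidden generation-0 cells (in order): (0,0), (1,3), (5,3).
A hidden cell only influences target cells in its own 3x3 neighborhood. Try each of the 2^3 = 8 assignments, step the completed generation 0 forward once under B3/S23, and compare with the target:
  (0,0)=. (1,3)=. (5,3)=. -> step gives (0,1)='*' but target has '.' -> reject
  (0,0)=. (1,3)=. (5,3)=* -> step gives (0,1)='*' but target has '.' -> reject
  (0,0)=. (1,3)=* (5,3)=. -> step gives (0,1)='*' but target has '.' -> reject
  (0,0)=. (1,3)=* (5,3)=* -> step gives (0,1)='*' but target has '.' -> reject
  (0,0)=* (1,3)=. (5,3)=. -> step reproduces the target at every cell -> ACCEPT
  (0,0)=* (1,3)=. (5,3)=* -> step gives (4,2)='*' but target has '.' -> reject
  (0,0)=* (1,3)=* (5,3)=. -> step gives (0,3)='*' but target has '.' -> reject
  (0,0)=* (1,3)=* (5,3)=* -> step gives (0,3)='*' but target has '.' -> reject
Unique solution: (0,0)=live, (1,3)=dead, (5,3)=dead.
Check: live-neighbor counts of every cell in the completed generation 0:
3441
4542
4431
1332
2311
0222
Applying B3/S23 to generation 0 with these counts gives:
*...
....
..*.
.**.
.*..
....
which matches the target exactly.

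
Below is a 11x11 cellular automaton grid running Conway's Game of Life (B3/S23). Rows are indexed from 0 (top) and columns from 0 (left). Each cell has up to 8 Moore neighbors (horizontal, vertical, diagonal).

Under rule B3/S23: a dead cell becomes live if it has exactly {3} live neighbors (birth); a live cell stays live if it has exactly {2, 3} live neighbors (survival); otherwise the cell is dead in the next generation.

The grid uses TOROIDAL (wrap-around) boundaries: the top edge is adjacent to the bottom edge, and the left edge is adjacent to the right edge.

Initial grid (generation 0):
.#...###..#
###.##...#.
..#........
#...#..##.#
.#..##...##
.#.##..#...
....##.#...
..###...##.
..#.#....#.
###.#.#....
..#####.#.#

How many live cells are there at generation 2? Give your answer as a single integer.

Simulating step by step:
Generation 0 (given above): 49 live cells
Generation 1: 49 live cells
.......##.#
#.####....#
..#.##..##.
##.###..#.#
.##..###.##
#.##....#..
.....###...
..#.....##.
....#...###
#.....##.##
.........##
Generation 2: 35 live cells
...##...#..
###..###..#
......#.#..
...........
.....###...
#.###...###
.###..##.#.
.....##...#
#..........
#......#...
......#....
Population at generation 2: 35

Answer: 35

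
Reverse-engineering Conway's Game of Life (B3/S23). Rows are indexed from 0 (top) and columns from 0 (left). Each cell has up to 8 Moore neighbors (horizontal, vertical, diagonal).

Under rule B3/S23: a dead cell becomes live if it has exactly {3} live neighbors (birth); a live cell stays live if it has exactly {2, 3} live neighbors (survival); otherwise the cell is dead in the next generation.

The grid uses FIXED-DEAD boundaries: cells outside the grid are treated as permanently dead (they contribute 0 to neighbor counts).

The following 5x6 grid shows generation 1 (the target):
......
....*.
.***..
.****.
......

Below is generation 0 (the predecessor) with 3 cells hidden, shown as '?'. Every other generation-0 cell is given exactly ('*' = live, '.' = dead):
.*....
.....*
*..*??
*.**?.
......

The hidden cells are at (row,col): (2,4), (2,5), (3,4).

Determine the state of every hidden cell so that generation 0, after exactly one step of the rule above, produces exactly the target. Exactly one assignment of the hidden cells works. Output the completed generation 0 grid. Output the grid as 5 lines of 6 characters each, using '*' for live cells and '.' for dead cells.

Hidden generation-0 cells (in order): (2,4), (2,5), (3,4).
A hidden cell only influences target cells in its own 3x3 neighborhood. Try each of the 2^3 = 8 assignments, step the completed generation 0 forward once under B3/S23, and compare with the target:
  (2,4)=. (2,5)=. (3,4)=. -> step gives (1,4)='.' but target has '*' -> reject
  (2,4)=. (2,5)=. (3,4)=* -> step gives (1,4)='.' but target has '*' -> reject
  (2,4)=. (2,5)=* (3,4)=. -> step reproduces the target at every cell -> ACCEPT
  (2,4)=. (2,5)=* (3,4)=* -> step gives (2,5)='*' but target has '.' -> reject
  (2,4)=* (2,5)=. (3,4)=. -> step gives (2,4)='*' but target has '.' -> reject
  (2,4)=* (2,5)=. (3,4)=* -> step gives (2,3)='.' but target has '*' -> reject
  (2,4)=* (2,5)=* (3,4)=. -> step gives (1,4)='.' but target has '*' -> reject
  (2,4)=* (2,5)=* (3,4)=* -> step gives (1,4)='.' but target has '*' -> reject
Unique solution: (2,4)=dead, (2,5)=live, (3,4)=dead.
Check: live-neighbor counts of every cell in the completed generation 0:
101011
222131
133241
132231
122210
Applying B3/S23 to generation 0 with these counts gives:
......
....*.
.***..
.****.
......
which matches the target exactly.

Answer: .*....
.....*
*..*.*
*.**..
......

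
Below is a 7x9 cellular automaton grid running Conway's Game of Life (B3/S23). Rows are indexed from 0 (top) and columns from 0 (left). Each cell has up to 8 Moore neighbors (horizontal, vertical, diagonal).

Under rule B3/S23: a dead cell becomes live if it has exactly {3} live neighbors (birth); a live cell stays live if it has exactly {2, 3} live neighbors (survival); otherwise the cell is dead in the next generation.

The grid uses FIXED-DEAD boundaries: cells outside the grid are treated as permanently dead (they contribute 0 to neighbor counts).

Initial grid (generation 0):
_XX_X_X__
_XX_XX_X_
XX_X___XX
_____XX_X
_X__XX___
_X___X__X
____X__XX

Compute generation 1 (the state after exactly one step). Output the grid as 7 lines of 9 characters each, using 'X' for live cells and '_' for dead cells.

Simulating step by step:
Generation 0 (given above): 26 live cells
Generation 1: 26 live cells
(generation 1 grid is the final answer)

Answer: _XX_X_X__
____XX_XX
XX_X____X
XXX__XX_X
____X__X_
_____XXXX
_______XX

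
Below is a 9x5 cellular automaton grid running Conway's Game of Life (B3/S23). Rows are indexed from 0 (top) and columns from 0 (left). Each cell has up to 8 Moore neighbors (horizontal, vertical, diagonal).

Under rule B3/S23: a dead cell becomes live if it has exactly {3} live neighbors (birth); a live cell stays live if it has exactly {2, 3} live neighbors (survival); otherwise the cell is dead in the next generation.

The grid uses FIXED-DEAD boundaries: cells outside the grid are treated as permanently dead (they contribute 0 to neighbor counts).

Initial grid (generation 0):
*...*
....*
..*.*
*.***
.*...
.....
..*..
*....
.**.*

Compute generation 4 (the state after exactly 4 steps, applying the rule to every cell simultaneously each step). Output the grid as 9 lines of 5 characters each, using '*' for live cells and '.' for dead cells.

Answer: .....
..**.
..*.*
.*..*
.*..*
.*.*.
..*..
.....
.....

Derivation:
Simulating step by step:
Generation 0 (given above): 15 live cells
Generation 1: 12 live cells
.....
....*
.**.*
..*.*
.***.
.....
.....
..**.
.*...
Generation 2: 11 live cells
.....
...*.
.**.*
....*
.***.
..*..
.....
..*..
..*..
Generation 3: 11 live cells
.....
..**.
..*.*
....*
.***.
.***.
.....
.....
.....
Generation 4: 11 live cells
(generation 4 grid is the final answer)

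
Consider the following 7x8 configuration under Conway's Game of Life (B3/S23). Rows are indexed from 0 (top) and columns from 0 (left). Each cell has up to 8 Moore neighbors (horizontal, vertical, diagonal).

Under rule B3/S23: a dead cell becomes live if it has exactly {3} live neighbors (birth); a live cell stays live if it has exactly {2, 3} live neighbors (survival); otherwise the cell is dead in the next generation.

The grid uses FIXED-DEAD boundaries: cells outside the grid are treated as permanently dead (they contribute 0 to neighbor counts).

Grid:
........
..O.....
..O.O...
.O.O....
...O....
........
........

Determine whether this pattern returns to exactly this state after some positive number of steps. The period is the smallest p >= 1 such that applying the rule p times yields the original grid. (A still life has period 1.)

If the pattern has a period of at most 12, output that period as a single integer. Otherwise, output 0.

Answer: 2

Derivation:
Simulating and comparing each generation to the original:
Gen 0 (original, given above): 6 live cells
Gen 1: 6 live cells, differs from original
Gen 2: 6 live cells, MATCHES original -> period = 2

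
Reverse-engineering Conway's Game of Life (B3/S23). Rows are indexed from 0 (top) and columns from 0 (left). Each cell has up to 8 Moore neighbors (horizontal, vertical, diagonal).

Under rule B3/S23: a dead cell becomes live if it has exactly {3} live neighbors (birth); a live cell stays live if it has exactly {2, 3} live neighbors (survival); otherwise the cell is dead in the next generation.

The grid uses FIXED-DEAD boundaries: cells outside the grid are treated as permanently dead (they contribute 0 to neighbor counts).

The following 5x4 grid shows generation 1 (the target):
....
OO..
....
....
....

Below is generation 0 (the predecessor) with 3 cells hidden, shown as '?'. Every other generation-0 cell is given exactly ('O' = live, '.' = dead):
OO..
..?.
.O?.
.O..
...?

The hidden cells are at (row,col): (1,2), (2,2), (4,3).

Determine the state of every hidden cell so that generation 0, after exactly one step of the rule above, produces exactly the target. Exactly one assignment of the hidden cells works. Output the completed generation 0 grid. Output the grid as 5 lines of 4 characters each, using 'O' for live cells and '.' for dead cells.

Answer: OO..
....
.O..
.O..
....

Derivation:
Hidden generation-0 cells (in order): (1,2), (2,2), (4,3).
A hidden cell only influences target cells in its own 3x3 neighborhood. Try each of the 2^3 = 8 assignments, step the completed generation 0 forward once under B3/S23, and compare with the target:
  (1,2)=. (2,2)=. (4,3)=. -> step reproduces the target at every cell -> ACCEPT
  (1,2)=. (2,2)=. (4,3)=O -> step gives (3,2)='O' but target has '.' -> reject
  (1,2)=. (2,2)=O (4,3)=. -> step gives (1,1)='.' but target has 'O' -> reject
  (1,2)=. (2,2)=O (4,3)=O -> step gives (1,1)='.' but target has 'O' -> reject
  (1,2)=O (2,2)=. (4,3)=. -> step gives (0,1)='O' but target has '.' -> reject
  (1,2)=O (2,2)=. (4,3)=O -> step gives (0,1)='O' but target has '.' -> reject
  (1,2)=O (2,2)=O (4,3)=. -> step gives (0,1)='O' but target has '.' -> reject
  (1,2)=O (2,2)=O (4,3)=O -> step gives (0,1)='O' but target has '.' -> reject
Unique solution: (1,2)=dead, (2,2)=dead, (4,3)=dead.
Check: live-neighbor counts of every cell in the completed generation 0:
1110
3320
2120
2120
1110
Applying B3/S23 to generation 0 with these counts gives:
....
OO..
....
....
....
which matches the target exactly.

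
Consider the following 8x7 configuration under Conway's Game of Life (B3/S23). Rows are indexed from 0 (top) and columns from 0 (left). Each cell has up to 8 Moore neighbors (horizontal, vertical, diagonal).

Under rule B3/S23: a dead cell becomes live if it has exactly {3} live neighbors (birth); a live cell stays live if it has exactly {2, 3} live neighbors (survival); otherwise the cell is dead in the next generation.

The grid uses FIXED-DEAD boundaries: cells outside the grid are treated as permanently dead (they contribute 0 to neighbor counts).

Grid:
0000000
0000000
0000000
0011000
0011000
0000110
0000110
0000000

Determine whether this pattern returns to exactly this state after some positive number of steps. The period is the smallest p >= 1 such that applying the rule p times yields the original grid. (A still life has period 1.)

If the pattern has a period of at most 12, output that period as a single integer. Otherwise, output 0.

Simulating and comparing each generation to the original:
Gen 0 (original, given above): 8 live cells
Gen 1: 6 live cells, differs from original
Gen 2: 8 live cells, MATCHES original -> period = 2

Answer: 2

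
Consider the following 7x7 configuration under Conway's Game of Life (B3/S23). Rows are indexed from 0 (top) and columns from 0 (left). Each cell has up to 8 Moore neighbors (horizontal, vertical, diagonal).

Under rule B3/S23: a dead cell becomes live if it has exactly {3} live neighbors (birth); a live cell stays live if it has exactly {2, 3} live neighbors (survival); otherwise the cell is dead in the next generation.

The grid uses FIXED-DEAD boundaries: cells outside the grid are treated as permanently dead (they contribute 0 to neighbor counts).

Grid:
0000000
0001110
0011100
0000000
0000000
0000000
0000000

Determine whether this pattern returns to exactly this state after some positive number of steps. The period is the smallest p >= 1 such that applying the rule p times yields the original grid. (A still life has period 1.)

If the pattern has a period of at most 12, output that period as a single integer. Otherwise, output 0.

Simulating and comparing each generation to the original:
Gen 0 (original, given above): 6 live cells
Gen 1: 6 live cells, differs from original
Gen 2: 6 live cells, MATCHES original -> period = 2

Answer: 2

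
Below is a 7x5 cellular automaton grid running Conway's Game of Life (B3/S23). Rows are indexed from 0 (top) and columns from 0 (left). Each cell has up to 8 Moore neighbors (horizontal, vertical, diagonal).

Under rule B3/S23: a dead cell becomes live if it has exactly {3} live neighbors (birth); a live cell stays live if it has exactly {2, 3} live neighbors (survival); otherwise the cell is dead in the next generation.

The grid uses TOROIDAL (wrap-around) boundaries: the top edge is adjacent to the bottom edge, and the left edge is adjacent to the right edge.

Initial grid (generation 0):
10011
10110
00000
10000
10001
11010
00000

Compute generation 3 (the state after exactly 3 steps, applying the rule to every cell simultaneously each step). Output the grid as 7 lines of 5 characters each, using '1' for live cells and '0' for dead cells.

Answer: 00000
00000
00000
10001
01001
11101
00000

Derivation:
Simulating step by step:
Generation 0 (given above): 12 live cells
Generation 1: 17 live cells
11110
11110
01001
10001
00000
11000
01110
Generation 2: 7 live cells
00000
00000
00000
10001
01001
11000
00010
Generation 3: 8 live cells
(generation 3 grid is the final answer)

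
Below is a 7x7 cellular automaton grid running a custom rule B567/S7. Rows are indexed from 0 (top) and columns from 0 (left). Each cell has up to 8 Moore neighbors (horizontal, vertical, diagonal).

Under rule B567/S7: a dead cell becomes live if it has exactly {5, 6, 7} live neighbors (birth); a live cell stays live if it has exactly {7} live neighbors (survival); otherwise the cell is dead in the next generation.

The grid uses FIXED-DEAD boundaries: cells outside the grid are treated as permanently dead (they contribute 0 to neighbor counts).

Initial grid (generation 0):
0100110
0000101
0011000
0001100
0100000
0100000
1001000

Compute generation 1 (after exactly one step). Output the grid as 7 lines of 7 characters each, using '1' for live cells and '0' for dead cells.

Answer: 0000000
0000000
0000000
0000000
0000000
0000000
0000000

Derivation:
Simulating step by step:
Generation 0 (given above): 13 live cells
Generation 1: 0 live cells
(generation 1 grid is the final answer)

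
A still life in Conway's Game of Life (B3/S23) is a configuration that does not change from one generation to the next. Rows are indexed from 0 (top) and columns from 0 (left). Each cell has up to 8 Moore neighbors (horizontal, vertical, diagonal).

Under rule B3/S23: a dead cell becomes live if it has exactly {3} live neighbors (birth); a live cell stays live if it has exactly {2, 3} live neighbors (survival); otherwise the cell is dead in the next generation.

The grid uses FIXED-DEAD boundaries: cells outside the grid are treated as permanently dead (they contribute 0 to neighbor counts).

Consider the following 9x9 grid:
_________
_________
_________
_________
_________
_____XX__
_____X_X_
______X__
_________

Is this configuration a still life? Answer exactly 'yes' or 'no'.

Compute generation 1 and compare to generation 0 (given above):
Generation 1:
_________
_________
_________
_________
_________
_____XX__
_____X_X_
______X__
_________
The grids are IDENTICAL -> still life.

Answer: yes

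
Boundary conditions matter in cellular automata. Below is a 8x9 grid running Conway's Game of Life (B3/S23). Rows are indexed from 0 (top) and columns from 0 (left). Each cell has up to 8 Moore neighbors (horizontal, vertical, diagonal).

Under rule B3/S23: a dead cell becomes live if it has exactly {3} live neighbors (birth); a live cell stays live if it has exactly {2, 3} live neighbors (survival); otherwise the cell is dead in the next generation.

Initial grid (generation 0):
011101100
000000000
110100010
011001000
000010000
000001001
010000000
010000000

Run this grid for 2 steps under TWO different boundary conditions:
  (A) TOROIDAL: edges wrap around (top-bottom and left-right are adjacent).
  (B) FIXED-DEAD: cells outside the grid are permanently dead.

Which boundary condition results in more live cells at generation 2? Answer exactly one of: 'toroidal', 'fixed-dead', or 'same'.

Under TOROIDAL boundary, generation 2:
001100000
100100000
000001001
101111000
011011000
000000000
110000000
101000000
Population = 19

Under FIXED-DEAD boundary, generation 2:
000100000
101100000
000001000
101111000
011011000
000000000
000000000
000000000
Population = 14

Comparison: toroidal=19, fixed-dead=14 -> toroidal

Answer: toroidal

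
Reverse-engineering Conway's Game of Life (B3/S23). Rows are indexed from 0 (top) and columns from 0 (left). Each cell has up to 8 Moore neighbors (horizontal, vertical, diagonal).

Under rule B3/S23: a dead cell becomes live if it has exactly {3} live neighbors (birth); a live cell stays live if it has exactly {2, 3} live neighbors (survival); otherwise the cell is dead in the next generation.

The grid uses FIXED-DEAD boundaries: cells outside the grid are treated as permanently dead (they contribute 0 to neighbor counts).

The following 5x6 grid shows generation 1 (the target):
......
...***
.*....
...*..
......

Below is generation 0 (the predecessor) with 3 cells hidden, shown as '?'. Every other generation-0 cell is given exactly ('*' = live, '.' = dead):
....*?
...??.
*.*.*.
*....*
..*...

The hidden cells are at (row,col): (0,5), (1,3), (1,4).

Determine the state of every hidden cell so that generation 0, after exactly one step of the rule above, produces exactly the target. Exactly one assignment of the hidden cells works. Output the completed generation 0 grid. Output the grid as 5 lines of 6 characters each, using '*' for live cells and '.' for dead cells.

Hidden generation-0 cells (in order): (0,5), (1,3), (1,4).
A hidden cell only influences target cells in its own 3x3 neighborhood. Try each of the 2^3 = 8 assignments, step the completed generation 0 forward once under B3/S23, and compare with the target:
  (0,5)=. (1,3)=. (1,4)=. -> step gives (1,4)='.' but target has '*' -> reject
  (0,5)=. (1,3)=. (1,4)=* -> step gives (1,3)='.' but target has '*' -> reject
  (0,5)=. (1,3)=* (1,4)=. -> step gives (1,5)='.' but target has '*' -> reject
  (0,5)=. (1,3)=* (1,4)=* -> step gives (0,3)='*' but target has '.' -> reject
  (0,5)=* (1,3)=. (1,4)=. -> step reproduces the target at every cell -> ACCEPT
  (0,5)=* (1,3)=. (1,4)=* -> step gives (0,4)='*' but target has '.' -> reject
  (0,5)=* (1,3)=* (1,4)=. -> step gives (0,4)='*' but target has '.' -> reject
  (0,5)=* (1,3)=* (1,4)=* -> step gives (0,3)='*' but target has '.' -> reject
Unique solution: (0,5)=live, (1,3)=dead, (1,4)=dead.
Check: live-neighbor counts of every cell in the completed generation 0:
000111
121333
130212
142321
120111
Applying B3/S23 to generation 0 with these counts gives:
......
...***
.*....
...*..
......
which matches the target exactly.

Answer: ....**
......
*.*.*.
*....*
..*...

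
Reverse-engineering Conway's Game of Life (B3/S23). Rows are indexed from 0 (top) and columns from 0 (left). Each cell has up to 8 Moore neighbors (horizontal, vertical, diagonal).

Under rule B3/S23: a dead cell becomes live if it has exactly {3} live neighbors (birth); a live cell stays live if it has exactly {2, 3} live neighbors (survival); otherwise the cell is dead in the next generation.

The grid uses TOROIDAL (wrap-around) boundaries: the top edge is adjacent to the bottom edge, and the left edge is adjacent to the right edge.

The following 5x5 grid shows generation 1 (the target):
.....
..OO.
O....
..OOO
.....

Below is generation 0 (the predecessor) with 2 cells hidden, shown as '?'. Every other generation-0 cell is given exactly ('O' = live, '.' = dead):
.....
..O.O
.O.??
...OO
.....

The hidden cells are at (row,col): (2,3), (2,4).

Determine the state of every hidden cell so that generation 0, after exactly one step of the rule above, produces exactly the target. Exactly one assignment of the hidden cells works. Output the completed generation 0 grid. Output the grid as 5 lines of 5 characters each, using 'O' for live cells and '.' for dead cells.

Hidden generation-0 cells (in order): (2,3), (2,4).
A hidden cell only influences target cells in its own 3x3 neighborhood. Try each of the 2^2 = 4 assignments, step the completed generation 0 forward once under B3/S23, and compare with the target:
  (2,3)=. (2,4)=. -> step gives (1,2)='.' but target has 'O' -> reject
  (2,3)=. (2,4)=O -> step gives (1,0)='O' but target has '.' -> reject
  (2,3)=O (2,4)=. -> step reproduces the target at every cell -> ACCEPT
  (2,3)=O (2,4)=O -> step gives (1,0)='O' but target has '.' -> reject
Unique solution: (2,3)=live, (2,4)=dead.
Check: live-neighbor counts of every cell in the completed generation 0:
11121
22231
31444
21322
10122
Applying B3/S23 to generation 0 with these counts gives:
.....
..OO.
O....
..OOO
.....
which matches the target exactly.

Answer: .....
..O.O
.O.O.
...OO
.....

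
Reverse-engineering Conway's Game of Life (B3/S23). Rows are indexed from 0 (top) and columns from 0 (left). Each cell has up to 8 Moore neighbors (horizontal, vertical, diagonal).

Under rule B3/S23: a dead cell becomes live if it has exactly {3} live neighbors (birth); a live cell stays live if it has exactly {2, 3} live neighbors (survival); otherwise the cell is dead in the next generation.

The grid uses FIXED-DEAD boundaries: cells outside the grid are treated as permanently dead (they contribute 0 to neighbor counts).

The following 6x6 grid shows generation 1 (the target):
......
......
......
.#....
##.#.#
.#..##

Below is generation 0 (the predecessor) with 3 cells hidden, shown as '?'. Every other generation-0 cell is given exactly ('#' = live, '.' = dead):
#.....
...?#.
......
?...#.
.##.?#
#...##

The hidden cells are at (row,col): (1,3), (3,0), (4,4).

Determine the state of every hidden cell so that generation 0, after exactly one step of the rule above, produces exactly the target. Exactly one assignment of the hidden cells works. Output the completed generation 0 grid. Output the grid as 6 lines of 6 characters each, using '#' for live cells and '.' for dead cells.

Hidden generation-0 cells (in order): (1,3), (3,0), (4,4).
A hidden cell only influences target cells in its own 3x3 neighborhood. Try each of the 2^3 = 8 assignments, step the completed generation 0 forward once under B3/S23, and compare with the target:
  (1,3)=. (3,0)=. (4,4)=. -> step gives (3,1)='.' but target has '#' -> reject
  (1,3)=. (3,0)=. (4,4)=# -> step gives (3,1)='.' but target has '#' -> reject
  (1,3)=. (3,0)=# (4,4)=. -> step reproduces the target at every cell -> ACCEPT
  (1,3)=. (3,0)=# (4,4)=# -> step gives (3,3)='#' but target has '.' -> reject
  (1,3)=# (3,0)=. (4,4)=. -> step gives (2,3)='#' but target has '.' -> reject
  (1,3)=# (3,0)=. (4,4)=# -> step gives (2,3)='#' but target has '.' -> reject
  (1,3)=# (3,0)=# (4,4)=. -> step gives (2,3)='#' but target has '.' -> reject
  (1,3)=# (3,0)=# (4,4)=# -> step gives (2,3)='#' but target has '.' -> reject
Unique solution: (1,3)=dead, (3,0)=live, (4,4)=dead.
Check: live-neighbor counts of every cell in the completed generation 0:
010111
110101
110222
132212
331343
132222
Applying B3/S23 to generation 0 with these counts gives:
......
......
......
.#....
##.#.#
.#..##
which matches the target exactly.

Answer: #.....
....#.
......
#...#.
.##..#
#...##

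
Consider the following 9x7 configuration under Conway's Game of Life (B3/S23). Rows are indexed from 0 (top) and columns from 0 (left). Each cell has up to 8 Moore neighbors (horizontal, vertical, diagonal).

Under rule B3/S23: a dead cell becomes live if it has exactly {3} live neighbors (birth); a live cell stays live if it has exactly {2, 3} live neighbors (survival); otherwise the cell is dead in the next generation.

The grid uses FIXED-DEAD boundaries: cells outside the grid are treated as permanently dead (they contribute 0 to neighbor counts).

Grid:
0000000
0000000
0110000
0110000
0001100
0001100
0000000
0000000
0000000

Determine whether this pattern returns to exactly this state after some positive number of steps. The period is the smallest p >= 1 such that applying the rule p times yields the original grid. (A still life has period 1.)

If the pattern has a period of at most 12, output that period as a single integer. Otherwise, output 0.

Simulating and comparing each generation to the original:
Gen 0 (original, given above): 8 live cells
Gen 1: 6 live cells, differs from original
Gen 2: 8 live cells, MATCHES original -> period = 2

Answer: 2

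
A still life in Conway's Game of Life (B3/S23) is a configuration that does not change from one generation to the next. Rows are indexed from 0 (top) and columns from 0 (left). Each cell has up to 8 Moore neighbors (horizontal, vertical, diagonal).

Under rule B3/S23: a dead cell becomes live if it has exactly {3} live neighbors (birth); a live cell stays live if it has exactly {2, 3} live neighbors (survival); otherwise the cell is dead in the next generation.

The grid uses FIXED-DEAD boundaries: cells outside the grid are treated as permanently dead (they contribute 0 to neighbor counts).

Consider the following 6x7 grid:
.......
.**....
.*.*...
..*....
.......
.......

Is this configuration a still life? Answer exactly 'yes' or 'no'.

Answer: yes

Derivation:
Compute generation 1 and compare to generation 0 (given above):
Generation 1:
.......
.**....
.*.*...
..*....
.......
.......
The grids are IDENTICAL -> still life.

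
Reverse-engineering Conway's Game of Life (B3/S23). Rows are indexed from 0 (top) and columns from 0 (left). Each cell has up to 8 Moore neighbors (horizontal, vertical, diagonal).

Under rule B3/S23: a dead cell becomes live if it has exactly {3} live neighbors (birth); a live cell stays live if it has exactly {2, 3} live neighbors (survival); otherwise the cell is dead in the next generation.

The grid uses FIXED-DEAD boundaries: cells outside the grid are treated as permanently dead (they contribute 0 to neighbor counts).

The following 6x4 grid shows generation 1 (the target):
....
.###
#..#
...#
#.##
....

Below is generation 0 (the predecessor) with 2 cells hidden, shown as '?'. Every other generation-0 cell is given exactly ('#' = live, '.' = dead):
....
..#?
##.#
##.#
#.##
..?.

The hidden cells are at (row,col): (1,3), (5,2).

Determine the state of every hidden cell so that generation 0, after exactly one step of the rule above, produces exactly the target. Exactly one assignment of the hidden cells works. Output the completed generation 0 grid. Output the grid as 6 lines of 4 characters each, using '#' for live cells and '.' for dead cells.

Hidden generation-0 cells (in order): (1,3), (5,2).
A hidden cell only influences target cells in its own 3x3 neighborhood. Try each of the 2^2 = 4 assignments, step the completed generation 0 forward once under B3/S23, and compare with the target:
  (1,3)=. (5,2)=. -> step gives (1,3)='.' but target has '#' -> reject
  (1,3)=. (5,2)=# -> step gives (1,3)='.' but target has '#' -> reject
  (1,3)=# (5,2)=. -> step reproduces the target at every cell -> ACCEPT
  (1,3)=# (5,2)=# -> step gives (4,2)='.' but target has '#' -> reject
Unique solution: (1,3)=live, (5,2)=dead.
Check: live-neighbor counts of every cell in the completed generation 0:
0122
2332
3463
4563
2432
1222
Applying B3/S23 to generation 0 with these counts gives:
....
.###
#..#
...#
#.##
....
which matches the target exactly.

Answer: ....
..##
##.#
##.#
#.##
....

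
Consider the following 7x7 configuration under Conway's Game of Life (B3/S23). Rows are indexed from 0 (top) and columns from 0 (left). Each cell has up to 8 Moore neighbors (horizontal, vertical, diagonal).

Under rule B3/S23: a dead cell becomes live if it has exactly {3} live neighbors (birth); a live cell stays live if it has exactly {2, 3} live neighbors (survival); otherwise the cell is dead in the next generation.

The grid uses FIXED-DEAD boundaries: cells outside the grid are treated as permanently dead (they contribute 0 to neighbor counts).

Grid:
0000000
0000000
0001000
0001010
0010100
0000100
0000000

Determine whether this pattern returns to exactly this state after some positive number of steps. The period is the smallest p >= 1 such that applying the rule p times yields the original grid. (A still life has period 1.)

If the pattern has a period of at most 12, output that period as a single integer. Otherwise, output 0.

Answer: 2

Derivation:
Simulating and comparing each generation to the original:
Gen 0 (original, given above): 6 live cells
Gen 1: 6 live cells, differs from original
Gen 2: 6 live cells, MATCHES original -> period = 2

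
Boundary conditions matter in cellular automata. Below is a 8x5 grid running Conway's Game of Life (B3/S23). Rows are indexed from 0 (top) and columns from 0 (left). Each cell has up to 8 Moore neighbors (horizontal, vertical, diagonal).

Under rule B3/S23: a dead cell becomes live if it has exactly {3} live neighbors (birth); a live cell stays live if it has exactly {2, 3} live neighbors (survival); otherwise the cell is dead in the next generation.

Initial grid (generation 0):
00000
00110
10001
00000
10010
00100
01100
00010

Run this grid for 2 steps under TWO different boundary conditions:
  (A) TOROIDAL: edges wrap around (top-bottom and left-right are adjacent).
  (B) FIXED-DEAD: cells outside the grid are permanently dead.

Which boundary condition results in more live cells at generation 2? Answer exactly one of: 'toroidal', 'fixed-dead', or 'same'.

Answer: toroidal

Derivation:
Under TOROIDAL boundary, generation 2:
00101
00000
10010
00001
00000
01010
01000
00000
Population = 8

Under FIXED-DEAD boundary, generation 2:
00000
00000
00000
00000
00000
01010
01000
01110
Population = 6

Comparison: toroidal=8, fixed-dead=6 -> toroidal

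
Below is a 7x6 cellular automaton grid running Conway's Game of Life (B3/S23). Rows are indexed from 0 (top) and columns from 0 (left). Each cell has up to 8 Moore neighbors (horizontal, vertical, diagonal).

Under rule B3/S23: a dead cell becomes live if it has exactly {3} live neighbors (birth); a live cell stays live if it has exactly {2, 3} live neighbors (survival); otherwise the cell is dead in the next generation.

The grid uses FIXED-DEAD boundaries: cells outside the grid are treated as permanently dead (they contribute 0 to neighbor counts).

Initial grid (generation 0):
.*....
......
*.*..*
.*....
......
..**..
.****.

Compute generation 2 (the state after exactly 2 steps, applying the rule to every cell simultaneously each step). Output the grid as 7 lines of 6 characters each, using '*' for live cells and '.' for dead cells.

Answer: ......
......
***...
.**...
.**...
.***..
......

Derivation:
Simulating step by step:
Generation 0 (given above): 11 live cells
Generation 1: 8 live cells
......
.*....
.*....
.*....
..*...
.*..*.
.*..*.
Generation 2: 10 live cells
(generation 2 grid is the final answer)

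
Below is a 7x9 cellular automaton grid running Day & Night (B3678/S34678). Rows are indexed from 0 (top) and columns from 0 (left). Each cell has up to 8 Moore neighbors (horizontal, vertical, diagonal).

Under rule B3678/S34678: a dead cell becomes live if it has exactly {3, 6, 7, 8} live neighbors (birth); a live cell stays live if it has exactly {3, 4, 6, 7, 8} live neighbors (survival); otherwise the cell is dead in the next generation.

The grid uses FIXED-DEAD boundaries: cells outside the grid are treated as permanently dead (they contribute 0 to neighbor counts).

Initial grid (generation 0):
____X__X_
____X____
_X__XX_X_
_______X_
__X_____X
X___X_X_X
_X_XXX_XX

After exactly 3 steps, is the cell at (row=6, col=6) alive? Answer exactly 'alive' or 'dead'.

Simulating step by step:
Generation 0 (given above): 20 live cells
Generation 1: 14 live cells
_________
___XX_X__
______X__
______X_X
_________
_XX_X___X
____XXXX_
Generation 2: 8 live cells
_________
_____X___
_________
_______X_
_______X_
___X__XX_
___X_X___
Generation 3: 6 live cells
_________
_________
_________
_________
_______XX
____X_X__
____X_X__

Cell (6,6) at generation 3: 1 -> alive

Answer: alive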